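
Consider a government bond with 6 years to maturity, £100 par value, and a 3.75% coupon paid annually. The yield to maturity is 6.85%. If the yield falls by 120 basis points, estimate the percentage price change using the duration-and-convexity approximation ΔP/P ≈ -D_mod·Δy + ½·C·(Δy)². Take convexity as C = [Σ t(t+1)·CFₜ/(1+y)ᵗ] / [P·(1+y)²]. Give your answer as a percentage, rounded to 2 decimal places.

With y = 0.0685:
  t   CF        PV=CF/(1+0.0685)^t    t·PV        t(t+1)·PV
  1         3.75         3.5096         3.5096           7.0192
  2         3.75         3.2846         6.5692          19.7076
  3         3.75         3.0740         9.2221          36.8883
  4         3.75         2.8770        11.5078          57.5391
  5         3.75         2.6925        13.4626          80.7755
  6       103.75        69.7174       418.3042       2,928.1292
  Σ                     85.1551       462.5755       3,130.0590
P = 85.1551; D_Mac = 5.43216 yrs; D_mod = 5.08391 yrs; C = 32.19534.
Duration effect: -5.08391 × (-0.012) = +0.061007
Convexity effect: 0.5 × 32.19534 × (-0.012)² = +0.0023181
ΔP/P ≈ +0.061007 + 0.0023181 = +0.063325 = +6.3325%.

+6.33%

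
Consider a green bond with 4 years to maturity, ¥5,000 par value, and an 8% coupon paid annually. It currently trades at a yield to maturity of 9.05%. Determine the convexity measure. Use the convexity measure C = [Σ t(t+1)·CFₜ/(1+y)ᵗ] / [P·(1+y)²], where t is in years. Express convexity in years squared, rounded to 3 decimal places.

With y = 0.0905:
  t   CF        PV=CF/(1+0.0905)^t    t·PV        t(t+1)·PV
  1       400.00       366.8042       366.8042         733.6084
  2       400.00       336.3633       672.7267       2,018.1800
  3       400.00       308.4487       925.3462       3,701.3847
  4     5,400.00     3,818.4849    15,273.9397      76,369.6985
  Σ                  4,830.1012    17,238.8168      82,822.8716
P = 4,830.1012.
Convexity = Σ t(t+1)·PV / [P·(1+y)²] = 82,822.8716 / (4,830.1012 × 1.189190) = 14.41925.

14.419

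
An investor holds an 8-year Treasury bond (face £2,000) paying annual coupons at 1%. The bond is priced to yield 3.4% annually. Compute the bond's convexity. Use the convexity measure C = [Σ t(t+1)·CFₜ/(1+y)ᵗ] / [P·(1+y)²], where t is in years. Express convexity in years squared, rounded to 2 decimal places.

With y = 0.034:
  t   CF        PV=CF/(1+0.034)^t    t·PV        t(t+1)·PV
  1        20.00        19.3424        19.3424          38.6847
  2        20.00        18.7063        37.4127         112.2381
  3        20.00        18.0912        54.2737         217.0949
  4        20.00        17.4964        69.9855         349.9273
  5        20.00        16.9210        84.6052         507.6315
  6        20.00        16.3647        98.1879         687.3154
  7        20.00        15.8265       110.7858         886.2867
  8     2,020.00     1,545.9202    12,367.3612     111,306.2512
  Σ                  1,668.6687    12,841.9545     114,105.4298
P = 1,668.6687.
Convexity = Σ t(t+1)·PV / [P·(1+y)²] = 114,105.4298 / (1,668.6687 × 1.069156) = 63.95803.

63.96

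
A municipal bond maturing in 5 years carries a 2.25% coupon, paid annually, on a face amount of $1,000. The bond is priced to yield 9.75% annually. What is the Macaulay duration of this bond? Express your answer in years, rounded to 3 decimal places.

Periodic yield y = 0.0975. Discount each cash flow and weight by its year:
  t   CF        PV=CF/(1+0.0975)^t    t·PV
  1        22.50        20.5011        20.5011
  2        22.50        18.6799        37.3597
  3        22.50        17.0204        51.0611
  4        22.50        15.5083        62.0332
  5     1,022.50       642.1562     3,210.7809
  Σ                    713.8659     3,381.7361
Price P = Σ PV = 713.8659.
Macaulay duration = Σ(t·PV) / P = 3,381.7361 / 713.8659 = 4.73722 years.

4.737 years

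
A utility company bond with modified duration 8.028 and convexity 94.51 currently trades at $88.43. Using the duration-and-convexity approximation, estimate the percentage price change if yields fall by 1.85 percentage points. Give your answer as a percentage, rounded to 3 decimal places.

+16.469%

Duration effect: -D_mod·Δy = -8.028 × (-0.0185) = +0.148518
Convexity effect: ½·C·(Δy)² = 0.5 × 94.51 × (-0.0185)² = +0.01617302375
ΔP/P ≈ +0.148518 + 0.01617302375 = +0.16469102375
= +16.469102375%.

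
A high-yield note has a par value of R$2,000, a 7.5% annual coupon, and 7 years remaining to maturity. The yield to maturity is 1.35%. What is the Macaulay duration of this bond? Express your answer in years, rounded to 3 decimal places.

5.921 years

Periodic yield y = 0.0135. Discount each cash flow and weight by its year:
  t   CF        PV=CF/(1+0.0135)^t    t·PV
  1       150.00       148.0020       148.0020
  2       150.00       146.0306       292.0611
  3       150.00       144.0854       432.2562
  4       150.00       142.1662       568.6647
  5       150.00       140.2725       701.3624
  6       150.00       138.4040       830.4242
  7     2,150.00     1,957.3667    13,701.5667
  Σ                  2,816.3273    16,674.3373
Price P = Σ PV = 2,816.3273.
Macaulay duration = Σ(t·PV) / P = 16,674.3373 / 2,816.3273 = 5.92060 years.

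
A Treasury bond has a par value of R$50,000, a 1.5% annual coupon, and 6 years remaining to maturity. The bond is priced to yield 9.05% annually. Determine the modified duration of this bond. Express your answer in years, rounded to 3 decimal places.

5.246 years

Periodic yield y = 0.0905. First find Macaulay duration:
  t   CF        PV=CF/(1+0.0905)^t    t·PV
  1       750.00       687.7579       687.7579
  2       750.00       630.6813     1,261.3625
  3       750.00       578.3414     1,735.0241
  4       750.00       530.3451     2,121.3805
  5       750.00       486.3321     2,431.6604
  6    50,750.00    30,177.4144   181,064.4866
  Σ                 33,090.8722   189,301.6720
P = 33,090.8722; Macaulay duration = 189,301.6720 / 33,090.8722 = 5.72066 years.
Modified duration = D_Mac / (1 + y) = 5.72066 / 1.0905 = 5.24591 years.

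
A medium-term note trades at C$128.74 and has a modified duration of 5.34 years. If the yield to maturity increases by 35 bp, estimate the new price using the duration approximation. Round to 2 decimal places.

C$126.33

Duration approximation: ΔP/P ≈ -D_mod · Δy = -5.34 × (+0.0035) = -0.018690.
New price ≈ 128.74 × (1 - 0.018690) = 126.3338494.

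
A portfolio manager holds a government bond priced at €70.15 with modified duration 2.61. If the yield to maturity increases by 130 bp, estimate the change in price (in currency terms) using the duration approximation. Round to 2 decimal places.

Duration approximation: ΔP/P ≈ -D_mod · Δy = -2.61 × (+0.013) = -0.033930.
ΔP ≈ 70.15 × (-0.033930) = -2.3801895.

-€2.38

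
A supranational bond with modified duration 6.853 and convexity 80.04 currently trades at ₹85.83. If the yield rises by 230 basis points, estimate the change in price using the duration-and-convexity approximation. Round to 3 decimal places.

-₹11.711

Duration effect: -D_mod·Δy = -6.853 × (+0.023) = -0.157619
Convexity effect: ½·C·(Δy)² = 0.5 × 80.04 × (0.023)² = +0.02117058
ΔP/P ≈ -0.157619 + 0.02117058 = -0.13644842
ΔP ≈ 85.83 × (-0.13644842) = -11.7113678886.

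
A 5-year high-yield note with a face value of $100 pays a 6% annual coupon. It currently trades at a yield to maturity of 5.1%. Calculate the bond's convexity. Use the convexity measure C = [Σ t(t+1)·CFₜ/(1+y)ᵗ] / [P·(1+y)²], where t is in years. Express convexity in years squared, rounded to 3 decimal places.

23.391

With y = 0.051:
  t   CF        PV=CF/(1+0.051)^t    t·PV        t(t+1)·PV
  1         6.00         5.7088         5.7088          11.4177
  2         6.00         5.4318        10.8637          32.5910
  3         6.00         5.1682        15.5047          62.0189
  4         6.00         4.9175        19.6698          98.3491
  5       106.00        82.6594       413.2970       2,479.7822
  Σ                    103.8858       465.0441       2,684.1589
P = 103.8858.
Convexity = Σ t(t+1)·PV / [P·(1+y)²] = 2,684.1589 / (103.8858 × 1.104601) = 23.39089.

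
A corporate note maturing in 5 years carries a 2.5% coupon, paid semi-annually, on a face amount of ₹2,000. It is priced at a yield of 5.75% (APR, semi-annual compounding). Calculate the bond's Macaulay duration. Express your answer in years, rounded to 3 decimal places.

4.705 years

Periodic yield y = 0.02875. Discount each cash flow and weight by its period:
  t   CF        PV=CF/(1+0.02875)^t    t·PV
  1        25.00        24.3013        24.3013
  2        25.00        23.6222        47.2444
  3        25.00        22.9620        68.8861
  4        25.00        22.3203        89.2813
  5        25.00        21.6966       108.4828
  6        25.00        21.0902       126.5413
  7        25.00        20.5008       143.5057
  8        25.00        19.9279       159.4231
  9        25.00        19.3710       174.3387
  10    2,025.00     1,525.1991    15,251.9912
  Σ                  1,720.9915    16,193.9959
Price P = Σ PV = 1,720.9915.
Macaulay duration = Σ(t·PV) / P = 16,193.9959 / 1,720.9915 = 9.40969 half-year periods.
In years: 9.40969 / 2 = 4.70484 years.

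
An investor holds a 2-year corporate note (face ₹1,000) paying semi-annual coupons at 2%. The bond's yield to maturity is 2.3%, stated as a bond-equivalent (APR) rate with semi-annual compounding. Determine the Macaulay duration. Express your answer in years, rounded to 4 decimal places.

Periodic yield y = 0.0115. Discount each cash flow and weight by its period:
  t   CF        PV=CF/(1+0.0115)^t    t·PV
  1        10.00         9.8863         9.8863
  2        10.00         9.7739        19.5478
  3        10.00         9.6628        28.9884
  4     1,010.00       964.8456     3,859.3824
  Σ                    994.1686     3,917.8049
Price P = Σ PV = 994.1686.
Macaulay duration = Σ(t·PV) / P = 3,917.8049 / 994.1686 = 3.94079 half-year periods.
In years: 3.94079 / 2 = 1.97039 years.

1.9704 years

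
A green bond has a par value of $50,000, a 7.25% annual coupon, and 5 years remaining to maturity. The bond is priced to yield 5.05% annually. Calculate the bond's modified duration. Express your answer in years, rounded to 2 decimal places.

4.19 years

Periodic yield y = 0.0505. First find Macaulay duration:
  t   CF        PV=CF/(1+0.0505)^t    t·PV
  1     3,625.00     3,450.7377     3,450.7377
  2     3,625.00     3,284.8527     6,569.7054
  3     3,625.00     3,126.9421     9,380.8263
  4     3,625.00     2,976.6227    11,906.4907
  5    53,625.00    41,916.6939   209,583.4697
  Σ                 54,755.8491   240,891.2297
P = 54,755.8491; Macaulay duration = 240,891.2297 / 54,755.8491 = 4.39937 years.
Modified duration = D_Mac / (1 + y) = 4.39937 / 1.0505 = 4.18788 years.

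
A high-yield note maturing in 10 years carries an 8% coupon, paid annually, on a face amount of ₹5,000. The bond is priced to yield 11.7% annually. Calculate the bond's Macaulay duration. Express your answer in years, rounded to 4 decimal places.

Periodic yield y = 0.117. Discount each cash flow and weight by its year:
  t   CF        PV=CF/(1+0.117)^t    t·PV
  1       400.00       358.1021       358.1021
  2       400.00       320.5927       641.1854
  3       400.00       287.0123       861.0368
  4       400.00       256.9492     1,027.7969
  5       400.00       230.0351     1,150.1755
  6       400.00       205.9401     1,235.6407
  7       400.00       184.3689     1,290.5826
  8       400.00       165.0573     1,320.4580
  9       400.00       147.7684     1,329.9152
  10    5,400.00     1,785.9201    17,859.2011
  Σ                  3,941.7462    27,074.0944
Price P = Σ PV = 3,941.7462.
Macaulay duration = Σ(t·PV) / P = 27,074.0944 / 3,941.7462 = 6.86855 years.

6.8686 years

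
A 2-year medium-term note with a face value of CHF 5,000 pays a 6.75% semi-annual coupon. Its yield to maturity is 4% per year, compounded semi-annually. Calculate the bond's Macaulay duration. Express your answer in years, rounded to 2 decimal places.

Periodic yield y = 0.02. Discount each cash flow and weight by its period:
  t   CF        PV=CF/(1+0.02)^t    t·PV
  1       168.75       165.4412       165.4412
  2       168.75       162.1972       324.3945
  3       168.75       159.0169       477.0507
  4     5,168.75     4,775.1260    19,100.5042
  Σ                  5,261.7813    20,067.3905
Price P = Σ PV = 5,261.7813.
Macaulay duration = Σ(t·PV) / P = 20,067.3905 / 5,261.7813 = 3.81380 half-year periods.
In years: 3.81380 / 2 = 1.90690 years.

1.91 years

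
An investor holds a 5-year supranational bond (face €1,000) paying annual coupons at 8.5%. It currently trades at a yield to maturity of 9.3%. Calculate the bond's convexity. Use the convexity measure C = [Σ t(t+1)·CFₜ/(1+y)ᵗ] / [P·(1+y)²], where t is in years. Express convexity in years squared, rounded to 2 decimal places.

With y = 0.093:
  t   CF        PV=CF/(1+0.093)^t    t·PV        t(t+1)·PV
  1        85.00        77.7676        77.7676         155.5352
  2        85.00        71.1506       142.3012         426.9036
  3        85.00        65.0966       195.2899         781.1594
  4        85.00        59.5577       238.2310       1,191.1550
  5     1,085.00       695.5509     3,477.7546      20,866.5276
  Σ                    969.1235     4,131.3443      23,421.2808
P = 969.1235.
Convexity = Σ t(t+1)·PV / [P·(1+y)²] = 23,421.2808 / (969.1235 × 1.194649) = 20.22978.

20.23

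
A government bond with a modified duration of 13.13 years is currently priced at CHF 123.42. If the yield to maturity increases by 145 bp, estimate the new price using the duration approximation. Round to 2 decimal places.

CHF 99.92

Duration approximation: ΔP/P ≈ -D_mod · Δy = -13.13 × (+0.0145) = -0.190385.
New price ≈ 123.42 × (1 - 0.190385) = 99.9226833.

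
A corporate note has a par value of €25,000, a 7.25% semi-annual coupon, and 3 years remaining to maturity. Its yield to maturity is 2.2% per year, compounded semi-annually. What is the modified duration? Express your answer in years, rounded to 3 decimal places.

2.739 years

Periodic yield y = 0.011. First find Macaulay duration:
  t   CF        PV=CF/(1+0.011)^t    t·PV
  1       906.25       896.3897       896.3897
  2       906.25       886.6367     1,773.2734
  3       906.25       876.9898     2,630.9695
  4       906.25       867.4479     3,469.7916
  5       906.25       858.0098     4,290.0489
  6    25,906.25    24,260.3811   145,562.2866
  Σ                 28,645.8550   158,622.7597
P = 28,645.8550; Macaulay duration = 158,622.7597 / 28,645.8550 = 5.53737 half-year periods = 2.76869 years.
Modified duration = D_Mac / (1 + y) = 2.76869 / 1.011 = 2.73856 years.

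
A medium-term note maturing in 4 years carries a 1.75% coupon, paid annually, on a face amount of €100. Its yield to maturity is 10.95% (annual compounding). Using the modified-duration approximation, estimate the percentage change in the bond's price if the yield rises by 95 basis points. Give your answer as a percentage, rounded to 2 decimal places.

Periodic yield y = 0.1095. Modified duration first:
  t   CF        PV=CF/(1+0.1095)^t    t·PV
  1         1.75         1.5773         1.5773
  2         1.75         1.4216         2.8432
  3         1.75         1.2813         3.8439
  4       101.75        67.1468       268.5871
  Σ                     71.4270       276.8516
P = 71.4270; D_Mac = 3.87601 yrs; D_mod = 3.87601/(1+0.1095) = 3.49347 yrs.
ΔP/P ≈ -D_mod · Δy = -3.49347 × (+0.0095) = -0.033188 = -3.3188%.

-3.32%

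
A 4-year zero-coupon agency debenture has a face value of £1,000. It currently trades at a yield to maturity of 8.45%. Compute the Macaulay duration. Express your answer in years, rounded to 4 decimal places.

4.0000 years

A zero-coupon bond has a single cash flow at maturity, so its Macaulay duration equals its maturity: 4 years.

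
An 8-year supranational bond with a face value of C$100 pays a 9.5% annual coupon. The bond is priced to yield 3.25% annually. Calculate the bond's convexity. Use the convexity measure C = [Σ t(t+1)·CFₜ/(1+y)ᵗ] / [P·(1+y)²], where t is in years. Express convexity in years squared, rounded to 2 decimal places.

48.69

With y = 0.0325:
  t   CF        PV=CF/(1+0.0325)^t    t·PV        t(t+1)·PV
  1         9.50         9.2010         9.2010          18.4019
  2         9.50         8.9113        17.8227          53.4681
  3         9.50         8.6308        25.8925         103.5702
  4         9.50         8.3592        33.4367         167.1835
  5         9.50         8.0961        40.4803         242.8816
  6         9.50         7.8412        47.0473         329.3309
  7         9.50         7.5944        53.1608         425.2861
  8       109.50        84.7800       678.2404       6,104.1632
  Σ                    143.4140       905.2816       7,444.2855
P = 143.4140.
Convexity = Σ t(t+1)·PV / [P·(1+y)²] = 7,444.2855 / (143.4140 × 1.066056) = 48.69128.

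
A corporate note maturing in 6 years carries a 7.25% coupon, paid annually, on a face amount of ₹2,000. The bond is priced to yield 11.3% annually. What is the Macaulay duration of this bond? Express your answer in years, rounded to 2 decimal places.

Periodic yield y = 0.113. Discount each cash flow and weight by its year:
  t   CF        PV=CF/(1+0.113)^t    t·PV
  1       145.00       130.2785       130.2785
  2       145.00       117.0517       234.1034
  3       145.00       105.1677       315.5032
  4       145.00        94.4903       377.9613
  5       145.00        84.8970       424.4848
  6     2,145.00     1,128.3824     6,770.2945
  Σ                  1,660.2677     8,252.6257
Price P = Σ PV = 1,660.2677.
Macaulay duration = Σ(t·PV) / P = 8,252.6257 / 1,660.2677 = 4.97066 years.

4.97 years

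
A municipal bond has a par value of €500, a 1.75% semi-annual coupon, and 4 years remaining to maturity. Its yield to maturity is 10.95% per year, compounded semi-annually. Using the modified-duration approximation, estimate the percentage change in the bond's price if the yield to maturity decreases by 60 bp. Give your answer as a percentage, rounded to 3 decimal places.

Periodic yield y = 0.05475. Modified duration first:
  t   CF        PV=CF/(1+0.05475)^t    t·PV
  1        4.375         4.1479         4.1479
  2        4.375         3.9326         7.8652
  3        4.375         3.7285        11.1854
  4        4.375         3.5349        14.1397
  5        4.375         3.3514        16.7572
  6        4.375         3.1775        19.0648
  7        4.375         3.0125        21.0877
  8      504.375       329.2739     2,634.1910
  Σ                    354.1592     2,728.4388
P = 354.1592; D_Mac = 7.70399 half-year periods = 3.85200 yrs; D_mod = 3.85200/(1+0.05475) = 3.65205 yrs.
ΔP/P ≈ -D_mod · Δy = -3.65205 × (-0.006) = +0.021912 = +2.1912%.

+2.191%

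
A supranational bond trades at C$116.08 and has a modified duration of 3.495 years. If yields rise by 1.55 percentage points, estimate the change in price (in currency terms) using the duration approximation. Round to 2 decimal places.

-C$6.29

Duration approximation: ΔP/P ≈ -D_mod · Δy = -3.495 × (+0.0155) = -0.0541725.
ΔP ≈ 116.08 × (-0.0541725) = -6.2883438.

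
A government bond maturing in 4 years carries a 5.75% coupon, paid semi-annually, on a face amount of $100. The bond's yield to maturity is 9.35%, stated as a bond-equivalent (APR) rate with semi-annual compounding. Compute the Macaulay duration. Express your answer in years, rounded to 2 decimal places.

3.60 years

Periodic yield y = 0.04675. Discount each cash flow and weight by its period:
  t   CF        PV=CF/(1+0.04675)^t    t·PV
  1        2.875         2.7466         2.7466
  2        2.875         2.6239         5.2479
  3        2.875         2.5067         7.5202
  4        2.875         2.3948         9.5791
  5        2.875         2.2878        11.4391
  6        2.875         2.1856        13.1139
  7        2.875         2.0880        14.6162
  8      102.875        71.3783       571.0263
  Σ                     88.2118       635.2893
Price P = Σ PV = 88.2118.
Macaulay duration = Σ(t·PV) / P = 635.2893 / 88.2118 = 7.20186 half-year periods.
In years: 7.20186 / 2 = 3.60093 years.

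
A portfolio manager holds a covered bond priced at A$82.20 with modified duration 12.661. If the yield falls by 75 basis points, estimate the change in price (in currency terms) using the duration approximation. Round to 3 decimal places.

+A$7.806

Duration approximation: ΔP/P ≈ -D_mod · Δy = -12.661 × (-0.0075) = +0.0949575.
ΔP ≈ 82.20 × (+0.0949575) = +7.8055065.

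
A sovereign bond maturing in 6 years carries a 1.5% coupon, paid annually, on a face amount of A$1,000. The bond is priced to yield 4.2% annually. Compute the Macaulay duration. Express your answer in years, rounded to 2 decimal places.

5.76 years

Periodic yield y = 0.042. Discount each cash flow and weight by its year:
  t   CF        PV=CF/(1+0.042)^t    t·PV
  1        15.00        14.3954        14.3954
  2        15.00        13.8152        27.6303
  3        15.00        13.2583        39.7749
  4        15.00        12.7239        50.8956
  5        15.00        12.2110        61.0552
  6     1,015.00       792.9754     4,757.8526
  Σ                    859.3792     4,951.6040
Price P = Σ PV = 859.3792.
Macaulay duration = Σ(t·PV) / P = 4,951.6040 / 859.3792 = 5.76184 years.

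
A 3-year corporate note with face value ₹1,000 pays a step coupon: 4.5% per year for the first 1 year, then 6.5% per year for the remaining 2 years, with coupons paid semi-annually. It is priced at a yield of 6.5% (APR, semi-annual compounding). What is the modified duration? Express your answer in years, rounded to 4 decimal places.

Periodic yield y = 0.0325. First find Macaulay duration:
  t   CF        PV=CF/(1+0.0325)^t    t·PV
  1        22.50        21.7918        21.7918
  2        22.50        21.1058        42.2117
  3        32.50        29.5266        88.5797
  4        32.50        28.5972       114.3887
  5        32.50        27.6970       138.4851
  6     1,032.50       852.2160     5,113.2962
  Σ                    980.9344     5,518.7531
P = 980.9344; Macaulay duration = 5,518.7531 / 980.9344 = 5.62602 half-year periods = 2.81301 years.
Modified duration = D_Mac / (1 + y) = 2.81301 / 1.0325 = 2.72446 years.

2.7245 years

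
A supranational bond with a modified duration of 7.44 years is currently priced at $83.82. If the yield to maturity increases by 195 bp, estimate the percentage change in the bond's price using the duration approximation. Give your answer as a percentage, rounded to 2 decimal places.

Duration approximation: ΔP/P ≈ -D_mod · Δy = -7.44 × (+0.0195) = -0.145080.
As a percentage: -14.5080%.

-14.51%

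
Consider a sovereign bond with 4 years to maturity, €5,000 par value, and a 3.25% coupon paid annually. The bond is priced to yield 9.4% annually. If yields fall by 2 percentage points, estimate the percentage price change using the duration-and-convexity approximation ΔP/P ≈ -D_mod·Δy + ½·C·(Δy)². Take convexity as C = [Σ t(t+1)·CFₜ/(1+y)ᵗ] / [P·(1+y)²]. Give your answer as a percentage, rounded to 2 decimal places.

With y = 0.094:
  t   CF        PV=CF/(1+0.094)^t    t·PV        t(t+1)·PV
  1       162.50       148.5375       148.5375         297.0750
  2       162.50       135.7747       271.5493         814.6480
  3       162.50       124.1085       372.3254       1,489.3016
  4     5,162.50     3,604.0497    14,416.1990      72,080.9949
  Σ                  4,012.4703    15,208.6112      74,682.0194
P = 4,012.4703; D_Mac = 3.79034 yrs; D_mod = 3.46466 yrs; C = 15.55140.
Duration effect: -3.46466 × (-0.02) = +0.069293
Convexity effect: 0.5 × 15.55140 × (-0.02)² = +0.0031103
ΔP/P ≈ +0.069293 + 0.0031103 = +0.072403 = +7.2403%.

+7.24%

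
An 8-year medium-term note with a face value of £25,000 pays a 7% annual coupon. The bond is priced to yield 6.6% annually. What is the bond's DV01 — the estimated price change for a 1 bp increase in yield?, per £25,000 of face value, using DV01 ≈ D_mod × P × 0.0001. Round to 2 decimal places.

£15.40

Periodic yield y = 0.066.
  t   CF        PV=CF/(1+0.066)^t    t·PV
  1     1,750.00     1,641.6510     1,641.6510
  2     1,750.00     1,540.0103     3,080.0207
  3     1,750.00     1,444.6626     4,333.9878
  4     1,750.00     1,355.2182     5,420.8729
  5     1,750.00     1,271.3116     6,356.5582
  6     1,750.00     1,192.6000     7,155.6003
  7     1,750.00     1,118.7618     7,831.3324
  8    26,750.00    16,042.2821   128,338.2567
  Σ                 25,606.4978   164,158.2800
P = 25,606.4978; D_Mac = 6.41081 yrs; D_mod = 6.01389 yrs.
DV01 ≈ 6.01389 × 25,606.4978 × 0.0001 = 15.399463.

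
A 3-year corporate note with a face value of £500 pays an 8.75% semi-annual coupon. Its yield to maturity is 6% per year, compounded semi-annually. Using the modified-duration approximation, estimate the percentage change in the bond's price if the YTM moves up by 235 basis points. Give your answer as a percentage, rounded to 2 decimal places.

-6.19%

Periodic yield y = 0.03. Modified duration first:
  t   CF        PV=CF/(1+0.03)^t    t·PV
  1       21.875        21.2379        21.2379
  2       21.875        20.6193        41.2386
  3       21.875        20.0187        60.0562
  4       21.875        19.4357        77.7426
  5       21.875        18.8696        94.3478
  6      521.875       437.0621     2,622.3726
  Σ                    537.2432     2,916.9956
P = 537.2432; D_Mac = 5.42956 half-year periods = 2.71478 yrs; D_mod = 2.71478/(1+0.03) = 2.63571 yrs.
ΔP/P ≈ -D_mod · Δy = -2.63571 × (+0.0235) = -0.061939 = -6.1939%.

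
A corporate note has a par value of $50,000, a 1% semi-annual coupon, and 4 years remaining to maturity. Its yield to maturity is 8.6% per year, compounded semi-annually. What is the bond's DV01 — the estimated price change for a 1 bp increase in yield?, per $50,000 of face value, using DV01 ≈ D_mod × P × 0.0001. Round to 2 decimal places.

$14.03

Periodic yield y = 0.043.
  t   CF        PV=CF/(1+0.043)^t    t·PV
  1       250.00       239.6932       239.6932
  2       250.00       229.8113       459.6226
  3       250.00       220.3368       661.0105
  4       250.00       211.2529       845.0118
  5       250.00       202.5436     1,012.7179
  6       250.00       194.1933     1,165.1596
  7       250.00       186.1872     1,303.3105
  8    50,250.00    35,880.7571   287,046.0571
  Σ                 37,364.7754   292,732.5831
P = 37,364.7754; D_Mac = 7.83445 half-year periods = 3.91723 yrs; D_mod = 3.75573 yrs.
DV01 ≈ 3.75573 × 37,364.7754 × 0.0001 = 14.033201.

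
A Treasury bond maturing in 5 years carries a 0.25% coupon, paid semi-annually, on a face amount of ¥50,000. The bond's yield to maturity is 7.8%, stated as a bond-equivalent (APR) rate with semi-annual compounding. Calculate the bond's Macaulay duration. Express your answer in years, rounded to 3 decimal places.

4.965 years

Periodic yield y = 0.039. Discount each cash flow and weight by its period:
  t   CF        PV=CF/(1+0.039)^t    t·PV
  1        62.50        60.1540        60.1540
  2        62.50        57.8960       115.7921
  3        62.50        55.7229       167.1686
  4        62.50        53.6312       214.5250
  5        62.50        51.6181       258.0907
  6        62.50        49.6806       298.0835
  7        62.50        47.8158       334.7104
  8        62.50        46.0210       368.1676
  9        62.50        44.2935       398.6416
  10   50,062.50    34,147.3541   341,473.5408
  Σ                 34,614.1872   343,688.8742
Price P = Σ PV = 34,614.1872.
Macaulay duration = Σ(t·PV) / P = 343,688.8742 / 34,614.1872 = 9.92913 half-year periods.
In years: 9.92913 / 2 = 4.96457 years.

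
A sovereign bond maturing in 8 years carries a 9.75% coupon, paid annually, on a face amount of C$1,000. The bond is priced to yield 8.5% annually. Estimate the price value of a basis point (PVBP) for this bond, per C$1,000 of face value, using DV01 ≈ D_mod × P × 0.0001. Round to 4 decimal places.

C$0.5904

Periodic yield y = 0.085.
  t   CF        PV=CF/(1+0.085)^t    t·PV
  1        97.50        89.8618        89.8618
  2        97.50        82.8219       165.6438
  3        97.50        76.3335       229.0006
  4        97.50        70.3535       281.4140
  5        97.50        64.8419       324.2096
  6        97.50        59.7621       358.5729
  7        97.50        55.0803       385.5622
  8     1,097.50       571.4347     4,571.4778
  Σ                  1,070.4898     6,405.7426
P = 1,070.4898; D_Mac = 5.98394 yrs; D_mod = 5.51515 yrs.
DV01 ≈ 5.51515 × 1,070.4898 × 0.0001 = 0.590391.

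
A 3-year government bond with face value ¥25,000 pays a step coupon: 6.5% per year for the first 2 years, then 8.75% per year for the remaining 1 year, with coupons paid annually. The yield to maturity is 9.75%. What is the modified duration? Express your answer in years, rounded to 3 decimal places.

2.566 years

Periodic yield y = 0.0975. First find Macaulay duration:
  t   CF        PV=CF/(1+0.0975)^t    t·PV
  1     1,625.00     1,480.6378     1,480.6378
  2     1,625.00     1,349.1005     2,698.2010
  3    27,187.50    20,566.2773    61,698.8320
  Σ                 23,396.0156    65,877.6708
P = 23,396.0156; Macaulay duration = 65,877.6708 / 23,396.0156 = 2.81576 years.
Modified duration = D_Mac / (1 + y) = 2.81576 / 1.0975 = 2.56562 years.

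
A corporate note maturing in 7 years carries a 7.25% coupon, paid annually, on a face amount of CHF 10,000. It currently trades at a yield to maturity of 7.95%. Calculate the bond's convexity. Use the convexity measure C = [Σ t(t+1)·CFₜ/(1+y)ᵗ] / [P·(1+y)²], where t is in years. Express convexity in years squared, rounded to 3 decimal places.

36.368

With y = 0.0795:
  t   CF        PV=CF/(1+0.0795)^t    t·PV        t(t+1)·PV
  1       725.00       671.6072       671.6072       1,343.2145
  2       725.00       622.1466     1,244.2931       3,732.8794
  3       725.00       576.3285     1,728.9854       6,915.9415
  4       725.00       533.8846     2,135.5385      10,677.6926
  5       725.00       494.5666     2,472.8329      14,836.9977
  6       725.00       458.1441     2,748.8648      19,242.0535
  7    10,725.00     6,278.2524    43,947.7671     351,582.1367
  Σ                  9,634.9301    54,949.8891     408,330.9159
P = 9,634.9301.
Convexity = Σ t(t+1)·PV / [P·(1+y)²] = 408,330.9159 / (9,634.9301 × 1.165320) = 36.36792.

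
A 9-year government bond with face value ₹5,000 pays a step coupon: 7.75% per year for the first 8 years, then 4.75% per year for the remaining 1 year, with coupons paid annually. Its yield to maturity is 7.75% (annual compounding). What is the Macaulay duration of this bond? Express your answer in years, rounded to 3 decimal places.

6.767 years

Periodic yield y = 0.0775. Discount each cash flow and weight by its year:
  t   CF        PV=CF/(1+0.0775)^t    t·PV
  1       387.50       359.6288       359.6288
  2       387.50       333.7622       667.5244
  3       387.50       309.7561       929.2683
  4       387.50       287.4767     1,149.9066
  5       387.50       266.7997     1,333.9984
  6       387.50       247.6099     1,485.6595
  7       387.50       229.8004     1,608.6027
  8       387.50       213.2718     1,706.1746
  9     5,237.50     2,675.2756    24,077.4803
  Σ                  4,923.3811    33,318.2436
Price P = Σ PV = 4,923.3811.
Macaulay duration = Σ(t·PV) / P = 33,318.2436 / 4,923.3811 = 6.76735 years.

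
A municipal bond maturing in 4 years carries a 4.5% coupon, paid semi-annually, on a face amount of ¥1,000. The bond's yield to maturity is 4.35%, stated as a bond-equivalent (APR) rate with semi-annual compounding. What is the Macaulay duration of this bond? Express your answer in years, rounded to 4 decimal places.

Periodic yield y = 0.02175. Discount each cash flow and weight by its period:
  t   CF        PV=CF/(1+0.02175)^t    t·PV
  1        22.50        22.0210        22.0210
  2        22.50        21.5523        43.1046
  3        22.50        21.0935        63.2805
  4        22.50        20.6445        82.5779
  5        22.50        20.2050       101.0251
  6        22.50        19.7749       118.6495
  7        22.50        19.3540       135.4778
  8     1,022.50       860.8077     6,886.4616
  Σ                  1,005.4529     7,452.5980
Price P = Σ PV = 1,005.4529.
Macaulay duration = Σ(t·PV) / P = 7,452.5980 / 1,005.4529 = 7.41218 half-year periods.
In years: 7.41218 / 2 = 3.70609 years.

3.7061 years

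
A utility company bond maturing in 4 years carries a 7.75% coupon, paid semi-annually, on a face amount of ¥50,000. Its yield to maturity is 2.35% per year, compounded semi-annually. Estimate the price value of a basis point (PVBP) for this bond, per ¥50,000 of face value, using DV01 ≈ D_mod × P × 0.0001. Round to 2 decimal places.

¥21.23

Periodic yield y = 0.01175.
  t   CF        PV=CF/(1+0.01175)^t    t·PV
  1     1,937.50     1,914.9988     1,914.9988
  2     1,937.50     1,892.7588     3,785.5177
  3     1,937.50     1,870.7772     5,612.3316
  4     1,937.50     1,849.0509     7,396.2035
  5     1,937.50     1,827.5768     9,137.8842
  6     1,937.50     1,806.3522    10,838.1132
  7     1,937.50     1,785.3741    12,497.6184
  8    51,937.50    47,303.7245   378,429.7960
  Σ                 60,250.6133   429,612.4634
P = 60,250.6133; D_Mac = 7.13042 half-year periods = 3.56521 yrs; D_mod = 3.52381 yrs.
DV01 ≈ 3.52381 × 60,250.6133 × 0.0001 = 21.231157.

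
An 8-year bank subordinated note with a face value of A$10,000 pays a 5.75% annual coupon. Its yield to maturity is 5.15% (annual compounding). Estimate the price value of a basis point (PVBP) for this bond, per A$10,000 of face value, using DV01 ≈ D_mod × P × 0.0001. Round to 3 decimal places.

Periodic yield y = 0.0515.
  t   CF        PV=CF/(1+0.0515)^t    t·PV
  1       575.00       546.8379       546.8379
  2       575.00       520.0550     1,040.1100
  3       575.00       494.5839     1,483.7518
  4       575.00       470.3604     1,881.4415
  5       575.00       447.3232     2,236.6162
  6       575.00       425.4144     2,552.4864
  7       575.00       404.5786     2,832.0502
  8    10,575.00     7,076.2988    56,610.3900
  Σ                 10,385.4522    69,183.6840
P = 10,385.4522; D_Mac = 6.66160 yrs; D_mod = 6.33533 yrs.
DV01 ≈ 6.33533 × 10,385.4522 × 0.0001 = 6.579523.

A$6.580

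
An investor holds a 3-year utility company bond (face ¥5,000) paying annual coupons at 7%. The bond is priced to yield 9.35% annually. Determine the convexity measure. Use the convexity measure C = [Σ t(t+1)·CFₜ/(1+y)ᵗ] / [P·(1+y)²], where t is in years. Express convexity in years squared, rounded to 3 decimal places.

9.154

With y = 0.0935:
  t   CF        PV=CF/(1+0.0935)^t    t·PV        t(t+1)·PV
  1       350.00       320.0732       320.0732         640.1463
  2       350.00       292.7052       585.4104       1,756.2313
  3     5,350.00     4,091.6400    12,274.9201      49,099.6805
  Σ                  4,704.4184    13,180.4037      51,496.0581
P = 4,704.4184.
Convexity = Σ t(t+1)·PV / [P·(1+y)²] = 51,496.0581 / (4,704.4184 × 1.195742) = 9.15441.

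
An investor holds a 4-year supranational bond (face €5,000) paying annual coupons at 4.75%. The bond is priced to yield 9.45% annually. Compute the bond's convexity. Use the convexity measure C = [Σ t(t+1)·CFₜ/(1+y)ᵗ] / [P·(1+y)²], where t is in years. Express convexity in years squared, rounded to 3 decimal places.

With y = 0.0945:
  t   CF        PV=CF/(1+0.0945)^t    t·PV        t(t+1)·PV
  1       237.50       216.9941       216.9941         433.9881
  2       237.50       198.2586       396.5172       1,189.5517
  3       237.50       181.1408       543.4224       2,173.6898
  4     5,237.50     3,649.7320    14,598.9279      72,994.6395
  Σ                  4,246.1255    15,755.8616      76,791.8691
P = 4,246.1255.
Convexity = Σ t(t+1)·PV / [P·(1+y)²] = 76,791.8691 / (4,246.1255 × 1.197930) = 15.09701.

15.097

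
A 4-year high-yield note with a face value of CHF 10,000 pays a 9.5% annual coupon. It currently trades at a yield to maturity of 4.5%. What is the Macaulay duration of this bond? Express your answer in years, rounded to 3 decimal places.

3.551 years

Periodic yield y = 0.045. Discount each cash flow and weight by its year:
  t   CF        PV=CF/(1+0.045)^t    t·PV
  1       950.00       909.0909       909.0909
  2       950.00       869.9435     1,739.8869
  3       950.00       832.4818     2,497.4453
  4    10,950.00     9,182.2467    36,728.9868
  Σ                 11,793.7628    41,875.4100
Price P = Σ PV = 11,793.7628.
Macaulay duration = Σ(t·PV) / P = 41,875.4100 / 11,793.7628 = 3.55064 years.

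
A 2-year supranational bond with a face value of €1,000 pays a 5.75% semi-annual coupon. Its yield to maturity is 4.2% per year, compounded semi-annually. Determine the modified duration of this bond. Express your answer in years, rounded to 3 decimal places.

1.880 years

Periodic yield y = 0.021. First find Macaulay duration:
  t   CF        PV=CF/(1+0.021)^t    t·PV
  1        28.75        28.1587        28.1587
  2        28.75        27.5795        55.1590
  3        28.75        27.0122        81.0367
  4     1,028.75       946.6880     3,786.7521
  Σ                  1,029.4384     3,951.1065
P = 1,029.4384; Macaulay duration = 3,951.1065 / 1,029.4384 = 3.83812 half-year periods = 1.91906 years.
Modified duration = D_Mac / (1 + y) = 1.91906 / 1.021 = 1.87959 years.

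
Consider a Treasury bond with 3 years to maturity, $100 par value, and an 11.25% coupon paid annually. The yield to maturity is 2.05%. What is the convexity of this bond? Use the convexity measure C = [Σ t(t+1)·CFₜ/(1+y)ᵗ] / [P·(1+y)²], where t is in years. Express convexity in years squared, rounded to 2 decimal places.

With y = 0.0205:
  t   CF        PV=CF/(1+0.0205)^t    t·PV        t(t+1)·PV
  1        11.25        11.0240        11.0240          22.0480
  2        11.25        10.8026        21.6051          64.8153
  3       111.25       104.6793       314.0380       1,256.1521
  Σ                    126.5059       346.6672       1,343.0155
P = 126.5059.
Convexity = Σ t(t+1)·PV / [P·(1+y)²] = 1,343.0155 / (126.5059 × 1.041420) = 10.19399.

10.19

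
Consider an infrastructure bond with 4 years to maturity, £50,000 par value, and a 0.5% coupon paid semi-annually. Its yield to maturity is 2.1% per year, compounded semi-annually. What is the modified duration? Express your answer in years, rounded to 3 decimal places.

3.923 years

Periodic yield y = 0.0105. First find Macaulay duration:
  t   CF        PV=CF/(1+0.0105)^t    t·PV
  1       125.00       123.7011       123.7011
  2       125.00       122.4158       244.8315
  3       125.00       121.1438       363.4313
  4       125.00       119.8850       479.5399
  5       125.00       118.6393       593.1963
  6       125.00       117.4065       704.4389
  7       125.00       116.1865       813.3057
  8    50,125.00    46,106.6791   368,853.4329
  Σ                 46,946.0570   372,175.8777
P = 46,946.0570; Macaulay duration = 372,175.8777 / 46,946.0570 = 7.92773 half-year periods = 3.96387 years.
Modified duration = D_Mac / (1 + y) = 3.96387 / 1.0105 = 3.92268 years.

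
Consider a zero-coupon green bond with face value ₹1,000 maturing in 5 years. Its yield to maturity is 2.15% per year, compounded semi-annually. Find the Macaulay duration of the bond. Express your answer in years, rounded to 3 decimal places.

5.000 years

A zero-coupon bond has a single cash flow at maturity, so its Macaulay duration equals its maturity: 5 years.
(Equivalently: 10 semi-annual periods ÷ 2 = 5 years.)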